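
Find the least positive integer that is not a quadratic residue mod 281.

3

(2/281) = +1, so 2 is a residue.
(3/281) = −1, so 3 is the smallest positive non-residue mod 281.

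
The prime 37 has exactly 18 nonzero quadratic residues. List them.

Square k = 1,…,18 (k and 37−k give the same square):
1²=1, 2²=4, 3²=9, 4²=16, 5²=25, 6²=36, 7²≡12, 8²≡27, 9²≡7, 10²≡26, 11²≡10, 12²≡33, 13²≡21, 14²≡11, 15²≡3, 16²≡34, 17²≡30, 18²≡28 (mod 37).
So the quadratic residues mod 37 are {1, 3, 4, 7, 9, 10, 11, 12, 16, 21, 25, 26, 27, 28, 30, 33, 34, 36}.

1,3,4,7,9,10,11,12,16,21,25,26,27,28,30,33,34,36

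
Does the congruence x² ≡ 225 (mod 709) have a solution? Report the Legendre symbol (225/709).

1

Reciprocity: 225 ≡ 1 and 709 ≡ 1 (mod 4), so (225/709) = +(709/225).
Reduce top mod 225: now compute (34/225).
Pull out 2: since 225 ≡ 1 (mod 8), (2/225) = +1.
Reciprocity: 17 ≡ 1 and 225 ≡ 1 (mod 4), so (17/225) = +(225/17).
Reduce top mod 17: now compute (4/17).
Pull out 2^2: since 17 ≡ 1 (mod 8), (2/17) = +1, so (2/17)^2 = +1.
Reached (1/17) = 1. Collecting the sign flips along the way, the symbol is +1.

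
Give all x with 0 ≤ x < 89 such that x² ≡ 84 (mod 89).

89 ≡ 1 (mod 4), so we find a root by search.
Trying successive values, 23² = 529 ≡ 84 (mod 89). The other root is 89 − 23 = 66.

23, 66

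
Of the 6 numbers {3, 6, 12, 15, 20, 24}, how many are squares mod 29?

3

(3/29) = -1 → non-residue.
(6/29) = +1 → QR.
(12/29) = -1 → non-residue.
(15/29) = -1 → non-residue.
(20/29) = +1 → QR.
(24/29) = +1 → QR.
Total quadratic residues among the 6: 3.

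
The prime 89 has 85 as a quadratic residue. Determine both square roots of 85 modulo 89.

89 ≡ 1 (mod 4), so we find a root by search.
Trying successive values, 21² = 441 ≡ 85 (mod 89). The other root is 89 − 21 = 68.

21, 68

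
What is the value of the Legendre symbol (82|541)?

Euler's criterion: (82/541) ≡ 82^270 (mod 541).
82^2 ≡ 232 (mod 541)
82^4 ≡ 265 (mod 541)
82^8 ≡ 436 (mod 541)
82^16 ≡ 205 (mod 541)
82^32 ≡ 368 (mod 541)
82^64 ≡ 174 (mod 541)
82^128 ≡ 521 (mod 541)
82^256 ≡ 400 (mod 541)
82^270 = 82^(256+8+4+2) ≡ 540 (mod 541).
Result is 540 ≡ −1, so (82/541) = −1.

-1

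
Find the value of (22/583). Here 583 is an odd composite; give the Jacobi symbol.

Pull out 2: since 583 ≡ 7 (mod 8), (2/583) = +1.
Reciprocity: 11 ≡ 3 and 583 ≡ 3 (mod 4), so (11/583) = −(583/11).
Reduce top mod 11: now compute (0/11).
Top reduces to 0: gcd > 1, so the symbol is 0.

0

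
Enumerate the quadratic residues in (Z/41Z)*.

1,2,4,5,8,9,10,16,18,20,21,23,25,31,32,33,36,37,39,40

Square k = 1,…,20 (k and 41−k give the same square):
1²=1, 2²=4, 3²=9, 4²=16, 5²=25, 6²=36, 7²≡8, 8²≡23, 9²≡40, 10²≡18, 11²≡39, 12²≡21, 13²≡5, 14²≡32, 15²≡20, 16²≡10, 17²≡2, 18²≡37, 19²≡33, 20²≡31 (mod 41).
So the quadratic residues mod 41 are {1, 2, 4, 5, 8, 9, 10, 16, 18, 20, 21, 23, 25, 31, 32, 33, 36, 37, 39, 40}.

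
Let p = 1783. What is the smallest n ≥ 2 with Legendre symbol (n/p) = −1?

3

(2/1783) = +1, so 2 is a residue.
(3/1783) = −1, so 3 is the smallest positive non-residue mod 1783.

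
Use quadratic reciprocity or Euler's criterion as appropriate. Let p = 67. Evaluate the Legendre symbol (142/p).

-1

First reduce: 142 ≡ 8 (mod 67).
Pull out 2^3: since 67 ≡ 3 (mod 8), (2/67) = -1, so (2/67)^3 = -1.
Reached (1/67) = 1. Collecting the sign flips along the way, the symbol is -1.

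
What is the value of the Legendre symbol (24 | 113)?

Euler's criterion: (24/113) ≡ 24^56 (mod 113).
24^2 ≡ 11 (mod 113)
24^4 ≡ 8 (mod 113)
24^8 ≡ 64 (mod 113)
24^16 ≡ 28 (mod 113)
24^32 ≡ 106 (mod 113)
24^56 = 24^(32+16+8) ≡ 112 (mod 113).
Result is 112 ≡ −1, so (24/113) = −1.

-1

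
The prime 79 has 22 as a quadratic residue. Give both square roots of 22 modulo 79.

38, 41

Since 79 ≡ 3 (mod 4), a square root of 22 is 22^((79+1)/4) = 22^20 mod 79.
Repeated squaring: 22^2≡10, 22^4≡21, 22^8≡46, 22^16≡62 (mod 79).
22^20 = 22^(16+4) ≡ 38 (mod 79).
Check: 38² = 1444 ≡ 22 (mod 79). The two roots are 38 and 41.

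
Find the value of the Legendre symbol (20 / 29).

Euler's criterion: (20/29) ≡ 20^14 (mod 29).
20^2 ≡ 23 (mod 29)
20^4 ≡ 7 (mod 29)
20^8 ≡ 20 (mod 29)
20^14 = 20^(8+4+2) ≡ 1 (mod 29).
Result is 1, so (20/29) = 1.

1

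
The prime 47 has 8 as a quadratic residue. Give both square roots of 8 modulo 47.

14, 33

Since 47 ≡ 3 (mod 4), a square root of 8 is 8^((47+1)/4) = 8^12 mod 47.
Repeated squaring: 8^2≡17, 8^4≡7, 8^8≡2 (mod 47).
8^12 = 8^(8+4) ≡ 14 (mod 47).
Check: 14² = 196 ≡ 8 (mod 47). The two roots are 14 and 33.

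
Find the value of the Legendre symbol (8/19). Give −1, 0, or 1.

-1

Pull out 2^3: since 19 ≡ 3 (mod 8), (2/19) = -1, so (2/19)^3 = -1.
Reached (1/19) = 1. Collecting the sign flips along the way, the symbol is -1.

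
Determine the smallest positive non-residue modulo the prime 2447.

5

(2/2447) = +1, so 2 is a residue.
(3/2447) = +1, so 3 is a residue.
(4/2447) = +1, so 4 is a residue.
(5/2447) = −1, so 5 is the smallest positive non-residue mod 2447.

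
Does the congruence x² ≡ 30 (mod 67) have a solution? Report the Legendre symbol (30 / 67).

Euler's criterion: (30/67) ≡ 30^33 (mod 67).
30^2 ≡ 29 (mod 67)
30^4 ≡ 37 (mod 67)
30^8 ≡ 29 (mod 67)
30^16 ≡ 37 (mod 67)
30^32 ≡ 29 (mod 67)
30^33 = 30^(32+1) ≡ 66 (mod 67).
Result is 66 ≡ −1, so (30/67) = −1.

-1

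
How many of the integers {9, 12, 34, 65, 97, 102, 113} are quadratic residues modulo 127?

(9/127) = +1 → QR.
(12/127) = -1 → non-residue.
(34/127) = +1 → QR.
(65/127) = -1 → non-residue.
(97/127) = -1 → non-residue.
(102/127) = -1 → non-residue.
(113/127) = +1 → QR.
Total quadratic residues among the 7: 3.

3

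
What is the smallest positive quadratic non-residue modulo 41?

(2/41) = +1, so 2 is a residue.
(3/41) = −1, so 3 is the smallest positive non-residue mod 41.

3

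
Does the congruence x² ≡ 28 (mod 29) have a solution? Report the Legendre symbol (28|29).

Pull out 2^2: since 29 ≡ 5 (mod 8), (2/29) = -1, so (2/29)^2 = +1.
Reciprocity: 7 ≡ 3 and 29 ≡ 1 (mod 4), so (7/29) = +(29/7).
Reduce top mod 7: now compute (1/7).
Reached (1/7) = 1. Collecting the sign flips along the way, the symbol is +1.

1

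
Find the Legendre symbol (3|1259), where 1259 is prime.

Reciprocity: 3 ≡ 3 and 1259 ≡ 3 (mod 4), so (3/1259) = −(1259/3).
Reduce top mod 3: now compute (2/3).
Pull out 2: since 3 ≡ 3 (mod 8), (2/3) = -1.
Reached (1/3) = 1. Collecting the sign flips along the way, the symbol is +1.

1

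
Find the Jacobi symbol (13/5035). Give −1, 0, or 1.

Reciprocity: 13 ≡ 1 and 5035 ≡ 3 (mod 4), so (13/5035) = +(5035/13).
Reduce top mod 13: now compute (4/13).
Pull out 2^2: since 13 ≡ 5 (mod 8), (2/13) = -1, so (2/13)^2 = +1.
Reached (1/13) = 1. Collecting the sign flips along the way, the symbol is +1.

1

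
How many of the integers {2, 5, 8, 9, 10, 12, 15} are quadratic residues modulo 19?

(2/19) = -1 → non-residue.
(5/19) = +1 → QR.
(8/19) = -1 → non-residue.
(9/19) = +1 → QR.
(10/19) = -1 → non-residue.
(12/19) = -1 → non-residue.
(15/19) = -1 → non-residue.
Total quadratic residues among the 7: 2.

2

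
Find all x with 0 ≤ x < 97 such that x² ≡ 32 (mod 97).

41, 56

97 ≡ 1 (mod 4), so we find a root by search.
Trying successive values, 41² = 1681 ≡ 32 (mod 97). The other root is 97 − 41 = 56.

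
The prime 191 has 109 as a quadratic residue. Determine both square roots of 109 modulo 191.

49, 142

Since 191 ≡ 3 (mod 4), a square root of 109 is 109^((191+1)/4) = 109^48 mod 191.
Repeated squaring: 109^2≡39, 109^4≡184, 109^8≡49, 109^16≡109, 109^32≡39 (mod 191).
109^48 = 109^(32+16) ≡ 49 (mod 191).
Check: 49² = 2401 ≡ 109 (mod 191). The two roots are 49 and 142.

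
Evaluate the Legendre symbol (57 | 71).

Euler's criterion: (57/71) ≡ 57^35 (mod 71).
57^2 ≡ 54 (mod 71)
57^4 ≡ 5 (mod 71)
57^8 ≡ 25 (mod 71)
57^16 ≡ 57 (mod 71)
57^32 ≡ 54 (mod 71)
57^35 = 57^(32+2+1) ≡ 1 (mod 71).
Result is 1, so (57/71) = 1.

1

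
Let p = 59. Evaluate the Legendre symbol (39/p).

Euler's criterion: (39/59) ≡ 39^29 (mod 59).
39^2 ≡ 46 (mod 59)
39^4 ≡ 51 (mod 59)
39^8 ≡ 5 (mod 59)
39^16 ≡ 25 (mod 59)
39^29 = 39^(16+8+4+1) ≡ 58 (mod 59).
Result is 58 ≡ −1, so (39/59) = −1.

-1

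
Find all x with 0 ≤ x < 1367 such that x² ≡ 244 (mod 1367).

Since 1367 ≡ 3 (mod 4), a square root of 244 is 244^((1367+1)/4) = 244^342 mod 1367.
Repeated squaring: 244^2≡755, 244^4≡1353, 244^8≡196, 244^16≡140, 244^32≡462, 244^64≡192, 244^128≡1322, 244^256≡658 (mod 1367).
244^342 = 244^(256+64+16+4+2) ≡ 800 (mod 1367).
Check: 800² = 640000 ≡ 244 (mod 1367). The two roots are 567 and 800.

567, 800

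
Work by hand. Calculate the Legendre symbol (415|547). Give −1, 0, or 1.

1

Reciprocity: 415 ≡ 3 and 547 ≡ 3 (mod 4), so (415/547) = −(547/415).
Reduce top mod 415: now compute (132/415).
Pull out 2^2: since 415 ≡ 7 (mod 8), (2/415) = +1, so (2/415)^2 = +1.
Reciprocity: 33 ≡ 1 and 415 ≡ 3 (mod 4), so (33/415) = +(415/33).
Reduce top mod 33: now compute (19/33).
Reciprocity: 19 ≡ 3 and 33 ≡ 1 (mod 4), so (19/33) = +(33/19).
Reduce top mod 19: now compute (14/19).
Pull out 2: since 19 ≡ 3 (mod 8), (2/19) = -1.
Reciprocity: 7 ≡ 3 and 19 ≡ 3 (mod 4), so (7/19) = −(19/7).
Reduce top mod 7: now compute (5/7).
Reciprocity: 5 ≡ 1 and 7 ≡ 3 (mod 4), so (5/7) = +(7/5).
Reduce top mod 5: now compute (2/5).
Pull out 2: since 5 ≡ 5 (mod 8), (2/5) = -1.
Reached (1/5) = 1. Collecting the sign flips along the way, the symbol is +1.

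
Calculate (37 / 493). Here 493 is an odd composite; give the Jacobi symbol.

1

Reciprocity: 37 ≡ 1 and 493 ≡ 1 (mod 4), so (37/493) = +(493/37).
Reduce top mod 37: now compute (12/37).
Pull out 2^2: since 37 ≡ 5 (mod 8), (2/37) = -1, so (2/37)^2 = +1.
Reciprocity: 3 ≡ 3 and 37 ≡ 1 (mod 4), so (3/37) = +(37/3).
Reduce top mod 3: now compute (1/3).
Reached (1/3) = 1. Collecting the sign flips along the way, the symbol is +1.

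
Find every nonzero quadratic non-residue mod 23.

Square k = 1,…,11 (k and 23−k give the same square):
1²=1, 2²=4, 3²=9, 4²=16, 5²≡2, 6²≡13, 7²≡3, 8²≡18, 9²≡12, 10²≡8, 11²≡6 (mod 23).
The residues are {1, 2, 3, 4, 6, 8, 9, 12, 13, 16, 18}; the non-residues are the remaining 11 nonzero classes.

5, 7, 10, 11, 14, 15, 17, 19, 20, 21, 22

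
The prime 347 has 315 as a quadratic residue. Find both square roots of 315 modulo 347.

81, 266

Since 347 ≡ 3 (mod 4), a square root of 315 is 315^((347+1)/4) = 315^87 mod 347.
Repeated squaring: 315^2≡330, 315^4≡289, 315^8≡241, 315^16≡132, 315^32≡74, 315^64≡271 (mod 347).
315^87 = 315^(64+16+4+2+1) ≡ 81 (mod 347).
Check: 81² = 6561 ≡ 315 (mod 347). The two roots are 81 and 266.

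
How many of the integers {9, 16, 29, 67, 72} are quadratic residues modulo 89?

(9/89) = +1 → QR.
(16/89) = +1 → QR.
(29/89) = -1 → non-residue.
(67/89) = +1 → QR.
(72/89) = +1 → QR.
Total quadratic residues among the 5: 4.

4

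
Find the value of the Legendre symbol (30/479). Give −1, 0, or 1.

1

Euler's criterion: (30/479) ≡ 30^239 (mod 479).
30^2 ≡ 421 (mod 479)
30^4 ≡ 11 (mod 479)
30^8 ≡ 121 (mod 479)
30^16 ≡ 271 (mod 479)
30^32 ≡ 154 (mod 479)
30^64 ≡ 245 (mod 479)
30^128 ≡ 150 (mod 479)
30^239 = 30^(128+64+32+8+4+2+1) ≡ 1 (mod 479).
Result is 1, so (30/479) = 1.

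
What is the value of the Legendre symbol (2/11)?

Euler's criterion: (2/11) ≡ 2^5 (mod 11).
2^2 ≡ 4 (mod 11)
2^4 ≡ 5 (mod 11)
2^5 = 2^(4+1) ≡ 10 (mod 11).
Result is 10 ≡ −1, so (2/11) = −1.

-1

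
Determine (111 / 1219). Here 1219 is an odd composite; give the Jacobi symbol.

Reciprocity: 111 ≡ 3 and 1219 ≡ 3 (mod 4), so (111/1219) = −(1219/111).
Reduce top mod 111: now compute (109/111).
Reciprocity: 109 ≡ 1 and 111 ≡ 3 (mod 4), so (109/111) = +(111/109).
Reduce top mod 109: now compute (2/109).
Pull out 2: since 109 ≡ 5 (mod 8), (2/109) = -1.
Reached (1/109) = 1. Collecting the sign flips along the way, the symbol is +1.

1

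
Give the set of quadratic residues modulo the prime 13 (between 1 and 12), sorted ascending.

1, 3, 4, 9, 10, 12

Square k = 1,…,6 (k and 13−k give the same square):
1²=1, 2²=4, 3²=9, 4²≡3, 5²≡12, 6²≡10 (mod 13).
So the quadratic residues mod 13 are {1, 3, 4, 9, 10, 12}.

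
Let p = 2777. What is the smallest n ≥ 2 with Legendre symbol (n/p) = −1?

3

(2/2777) = +1, so 2 is a residue.
(3/2777) = −1, so 3 is the smallest positive non-residue mod 2777.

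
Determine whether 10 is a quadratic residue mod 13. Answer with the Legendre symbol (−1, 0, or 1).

1

Pull out 2: since 13 ≡ 5 (mod 8), (2/13) = -1.
Reciprocity: 5 ≡ 1 and 13 ≡ 1 (mod 4), so (5/13) = +(13/5).
Reduce top mod 5: now compute (3/5).
Reciprocity: 3 ≡ 3 and 5 ≡ 1 (mod 4), so (3/5) = +(5/3).
Reduce top mod 3: now compute (2/3).
Pull out 2: since 3 ≡ 3 (mod 8), (2/3) = -1.
Reached (1/3) = 1. Collecting the sign flips along the way, the symbol is +1.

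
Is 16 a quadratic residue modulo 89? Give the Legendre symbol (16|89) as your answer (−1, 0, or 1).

Pull out 2^4: since 89 ≡ 1 (mod 8), (2/89) = +1, so (2/89)^4 = +1.
Reached (1/89) = 1. Collecting the sign flips along the way, the symbol is +1.

1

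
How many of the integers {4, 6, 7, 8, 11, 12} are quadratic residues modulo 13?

(4/13) = +1 → QR.
(6/13) = -1 → non-residue.
(7/13) = -1 → non-residue.
(8/13) = -1 → non-residue.
(11/13) = -1 → non-residue.
(12/13) = +1 → QR.
Total quadratic residues among the 6: 2.

2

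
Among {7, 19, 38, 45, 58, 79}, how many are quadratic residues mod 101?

(7/101) = -1 → non-residue.
(19/101) = +1 → QR.
(38/101) = -1 → non-residue.
(45/101) = +1 → QR.
(58/101) = +1 → QR.
(79/101) = +1 → QR.
Total quadratic residues among the 6: 4.

4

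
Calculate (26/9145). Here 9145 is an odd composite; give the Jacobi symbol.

Pull out 2: since 9145 ≡ 1 (mod 8), (2/9145) = +1.
Reciprocity: 13 ≡ 1 and 9145 ≡ 1 (mod 4), so (13/9145) = +(9145/13).
Reduce top mod 13: now compute (6/13).
Pull out 2: since 13 ≡ 5 (mod 8), (2/13) = -1.
Reciprocity: 3 ≡ 3 and 13 ≡ 1 (mod 4), so (3/13) = +(13/3).
Reduce top mod 3: now compute (1/3).
Reached (1/3) = 1. Collecting the sign flips along the way, the symbol is -1.

-1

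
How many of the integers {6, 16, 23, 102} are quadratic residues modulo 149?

3

(6/149) = +1 → QR.
(16/149) = +1 → QR.
(23/149) = -1 → non-residue.
(102/149) = +1 → QR.
Total quadratic residues among the 4: 3.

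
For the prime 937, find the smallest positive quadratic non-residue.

5

(2/937) = +1, so 2 is a residue.
(3/937) = +1, so 3 is a residue.
(4/937) = +1, so 4 is a residue.
(5/937) = −1, so 5 is the smallest positive non-residue mod 937.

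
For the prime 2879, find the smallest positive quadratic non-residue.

(2/2879) = +1, so 2 is a residue.
(3/2879) = +1, so 3 is a residue.
(4/2879) = +1, so 4 is a residue.
(5/2879) = +1, so 5 is a residue.
(6/2879) = +1, so 6 is a residue.
(7/2879) = −1, so 7 is the smallest positive non-residue mod 2879.

7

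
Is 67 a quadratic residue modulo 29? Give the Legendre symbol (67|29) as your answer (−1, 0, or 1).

1

Euler's criterion: (67/29) ≡ 9^14 (mod 29).
9^2 ≡ 23 (mod 29)
9^4 ≡ 7 (mod 29)
9^8 ≡ 20 (mod 29)
9^14 = 9^(8+4+2) ≡ 1 (mod 29).
Result is 1, so (67/29) = 1.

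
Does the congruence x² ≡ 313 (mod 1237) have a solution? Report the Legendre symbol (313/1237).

Reciprocity: 313 ≡ 1 and 1237 ≡ 1 (mod 4), so (313/1237) = +(1237/313).
Reduce top mod 313: now compute (298/313).
Pull out 2: since 313 ≡ 1 (mod 8), (2/313) = +1.
Reciprocity: 149 ≡ 1 and 313 ≡ 1 (mod 4), so (149/313) = +(313/149).
Reduce top mod 149: now compute (15/149).
Reciprocity: 15 ≡ 3 and 149 ≡ 1 (mod 4), so (15/149) = +(149/15).
Reduce top mod 15: now compute (14/15).
Pull out 2: since 15 ≡ 7 (mod 8), (2/15) = +1.
Reciprocity: 7 ≡ 3 and 15 ≡ 3 (mod 4), so (7/15) = −(15/7).
Reduce top mod 7: now compute (1/7).
Reached (1/7) = 1. Collecting the sign flips along the way, the symbol is -1.

-1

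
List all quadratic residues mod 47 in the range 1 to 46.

Square k = 1,…,23 (k and 47−k give the same square):
1²=1, 2²=4, 3²=9, 4²=16, 5²=25, 6²=36, 7²≡2, 8²≡17, 9²≡34, 10²≡6, 11²≡27, 12²≡3, 13²≡28, 14²≡8, 15²≡37, 16²≡21, 17²≡7, 18²≡42, 19²≡32, 20²≡24, 21²≡18, 22²≡14, 23²≡12 (mod 47).
So the quadratic residues mod 47 are {1, 2, 3, 4, 6, 7, 8, 9, 12, 14, 16, 17, 18, 21, 24, 25, 27, 28, 32, 34, 36, 37, 42}.

1 2 3 4 6 7 8 9 12 14 16 17 18 21 24 25 27 28 32 34 36 37 42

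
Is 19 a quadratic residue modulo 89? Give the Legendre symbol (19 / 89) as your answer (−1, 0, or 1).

Euler's criterion: (19/89) ≡ 19^44 (mod 89).
19^2 ≡ 5 (mod 89)
19^4 ≡ 25 (mod 89)
19^8 ≡ 2 (mod 89)
19^16 ≡ 4 (mod 89)
19^32 ≡ 16 (mod 89)
19^44 = 19^(32+8+4) ≡ 88 (mod 89).
Result is 88 ≡ −1, so (19/89) = −1.

-1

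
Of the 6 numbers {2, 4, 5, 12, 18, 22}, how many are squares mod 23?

4

(2/23) = +1 → QR.
(4/23) = +1 → QR.
(5/23) = -1 → non-residue.
(12/23) = +1 → QR.
(18/23) = +1 → QR.
(22/23) = -1 → non-residue.
Total quadratic residues among the 6: 4.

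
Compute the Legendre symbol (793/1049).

Reciprocity: 793 ≡ 1 and 1049 ≡ 1 (mod 4), so (793/1049) = +(1049/793).
Reduce top mod 793: now compute (256/793).
Pull out 2^8: since 793 ≡ 1 (mod 8), (2/793) = +1, so (2/793)^8 = +1.
Reached (1/793) = 1. Collecting the sign flips along the way, the symbol is +1.

1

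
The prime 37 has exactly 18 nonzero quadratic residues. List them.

Square k = 1,…,18 (k and 37−k give the same square):
1²=1, 2²=4, 3²=9, 4²=16, 5²=25, 6²=36, 7²≡12, 8²≡27, 9²≡7, 10²≡26, 11²≡10, 12²≡33, 13²≡21, 14²≡11, 15²≡3, 16²≡34, 17²≡30, 18²≡28 (mod 37).
So the quadratic residues mod 37 are {1, 3, 4, 7, 9, 10, 11, 12, 16, 21, 25, 26, 27, 28, 30, 33, 34, 36}.

1, 3, 4, 7, 9, 10, 11, 12, 16, 21, 25, 26, 27, 28, 30, 33, 34, 36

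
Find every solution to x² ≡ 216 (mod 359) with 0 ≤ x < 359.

Since 359 ≡ 3 (mod 4), a square root of 216 is 216^((359+1)/4) = 216^90 mod 359.
Repeated squaring: 216^2≡345, 216^4≡196, 216^8≡3, 216^16≡9, 216^32≡81, 216^64≡99 (mod 359).
216^90 = 216^(64+16+8+2) ≡ 273 (mod 359).
Check: 273² = 74529 ≡ 216 (mod 359). The two roots are 86 and 273.

86, 273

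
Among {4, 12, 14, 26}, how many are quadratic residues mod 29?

(4/29) = +1 → QR.
(12/29) = -1 → non-residue.
(14/29) = -1 → non-residue.
(26/29) = -1 → non-residue.
Total quadratic residues among the 4: 1.

1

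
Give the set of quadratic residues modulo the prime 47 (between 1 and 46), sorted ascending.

1, 2, 3, 4, 6, 7, 8, 9, 12, 14, 16, 17, 18, 21, 24, 25, 27, 28, 32, 34, 36, 37, 42

Square k = 1,…,23 (k and 47−k give the same square):
1²=1, 2²=4, 3²=9, 4²=16, 5²=25, 6²=36, 7²≡2, 8²≡17, 9²≡34, 10²≡6, 11²≡27, 12²≡3, 13²≡28, 14²≡8, 15²≡37, 16²≡21, 17²≡7, 18²≡42, 19²≡32, 20²≡24, 21²≡18, 22²≡14, 23²≡12 (mod 47).
So the quadratic residues mod 47 are {1, 2, 3, 4, 6, 7, 8, 9, 12, 14, 16, 17, 18, 21, 24, 25, 27, 28, 32, 34, 36, 37, 42}.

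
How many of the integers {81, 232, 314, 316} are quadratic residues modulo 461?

2

(81/461) = +1 → QR.
(232/461) = +1 → QR.
(314/461) = -1 → non-residue.
(316/461) = -1 → non-residue.
Total quadratic residues among the 4: 2.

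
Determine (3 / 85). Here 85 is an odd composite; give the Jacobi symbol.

Reciprocity: 3 ≡ 3 and 85 ≡ 1 (mod 4), so (3/85) = +(85/3).
Reduce top mod 3: now compute (1/3).
Reached (1/3) = 1. Collecting the sign flips along the way, the symbol is +1.

1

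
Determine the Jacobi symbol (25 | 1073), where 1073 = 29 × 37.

Reciprocity: 25 ≡ 1 and 1073 ≡ 1 (mod 4), so (25/1073) = +(1073/25).
Reduce top mod 25: now compute (23/25).
Reciprocity: 23 ≡ 3 and 25 ≡ 1 (mod 4), so (23/25) = +(25/23).
Reduce top mod 23: now compute (2/23).
Pull out 2: since 23 ≡ 7 (mod 8), (2/23) = +1.
Reached (1/23) = 1. Collecting the sign flips along the way, the symbol is +1.

1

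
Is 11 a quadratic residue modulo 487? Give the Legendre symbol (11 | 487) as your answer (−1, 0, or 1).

-1

Euler's criterion: (11/487) ≡ 11^243 (mod 487).
11^2 ≡ 121 (mod 487)
11^4 ≡ 31 (mod 487)
11^8 ≡ 474 (mod 487)
11^16 ≡ 169 (mod 487)
11^32 ≡ 315 (mod 487)
11^64 ≡ 364 (mod 487)
11^128 ≡ 32 (mod 487)
11^243 = 11^(128+64+32+16+2+1) ≡ 486 (mod 487).
Result is 486 ≡ −1, so (11/487) = −1.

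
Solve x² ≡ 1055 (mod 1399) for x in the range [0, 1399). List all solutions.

Since 1399 ≡ 3 (mod 4), a square root of 1055 is 1055^((1399+1)/4) = 1055^350 mod 1399.
Repeated squaring: 1055^2≡820, 1055^4≡880, 1055^8≡753, 1055^16≡414, 1055^32≡718, 1055^64≡692, 1055^128≡406, 1055^256≡1153 (mod 1399).
1055^350 = 1055^(256+64+16+8+4+2) ≡ 916 (mod 1399).
Check: 916² = 839056 ≡ 1055 (mod 1399). The two roots are 483 and 916.

483, 916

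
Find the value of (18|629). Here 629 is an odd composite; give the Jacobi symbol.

-1

Pull out 2: since 629 ≡ 5 (mod 8), (2/629) = -1.
Reciprocity: 9 ≡ 1 and 629 ≡ 1 (mod 4), so (9/629) = +(629/9).
Reduce top mod 9: now compute (8/9).
Pull out 2^3: since 9 ≡ 1 (mod 8), (2/9) = +1, so (2/9)^3 = +1.
Reached (1/9) = 1. Collecting the sign flips along the way, the symbol is -1.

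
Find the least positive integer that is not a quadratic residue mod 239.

(2/239) = +1, so 2 is a residue.
(3/239) = +1, so 3 is a residue.
(4/239) = +1, so 4 is a residue.
(5/239) = +1, so 5 is a residue.
(6/239) = +1, so 6 is a residue.
(7/239) = −1, so 7 is the smallest positive non-residue mod 239.

7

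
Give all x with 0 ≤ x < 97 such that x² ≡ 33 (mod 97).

18, 79

97 ≡ 1 (mod 4), so we find a root by search.
Trying successive values, 18² = 324 ≡ 33 (mod 97). The other root is 97 − 18 = 79.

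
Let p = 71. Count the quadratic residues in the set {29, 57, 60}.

(29/71) = +1 → QR.
(57/71) = +1 → QR.
(60/71) = +1 → QR.
Total quadratic residues among the 3: 3.

3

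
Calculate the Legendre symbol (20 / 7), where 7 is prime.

Euler's criterion: (20/7) ≡ 6^3 (mod 7).
6^2 ≡ 1 (mod 7)
6^3 = 6^(2+1) ≡ 6 (mod 7).
Result is 6 ≡ −1, so (20/7) = −1.

-1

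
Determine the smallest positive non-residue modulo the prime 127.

(2/127) = +1, so 2 is a residue.
(3/127) = −1, so 3 is the smallest positive non-residue mod 127.

3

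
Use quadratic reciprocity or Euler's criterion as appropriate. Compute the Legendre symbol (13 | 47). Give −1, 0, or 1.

Reciprocity: 13 ≡ 1 and 47 ≡ 3 (mod 4), so (13/47) = +(47/13).
Reduce top mod 13: now compute (8/13).
Pull out 2^3: since 13 ≡ 5 (mod 8), (2/13) = -1, so (2/13)^3 = -1.
Reached (1/13) = 1. Collecting the sign flips along the way, the symbol is -1.

-1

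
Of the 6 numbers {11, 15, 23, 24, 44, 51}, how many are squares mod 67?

3

(11/67) = -1 → non-residue.
(15/67) = +1 → QR.
(23/67) = +1 → QR.
(24/67) = +1 → QR.
(44/67) = -1 → non-residue.
(51/67) = -1 → non-residue.
Total quadratic residues among the 6: 3.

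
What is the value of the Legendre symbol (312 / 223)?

First reduce: 312 ≡ 89 (mod 223).
Reciprocity: 89 ≡ 1 and 223 ≡ 3 (mod 4), so (89/223) = +(223/89).
Reduce top mod 89: now compute (45/89).
Reciprocity: 45 ≡ 1 and 89 ≡ 1 (mod 4), so (45/89) = +(89/45).
Reduce top mod 45: now compute (44/45).
Pull out 2^2: since 45 ≡ 5 (mod 8), (2/45) = -1, so (2/45)^2 = +1.
Reciprocity: 11 ≡ 3 and 45 ≡ 1 (mod 4), so (11/45) = +(45/11).
Reduce top mod 11: now compute (1/11).
Reached (1/11) = 1. Collecting the sign flips along the way, the symbol is +1.

1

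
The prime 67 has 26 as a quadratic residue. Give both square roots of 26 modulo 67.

Since 67 ≡ 3 (mod 4), a square root of 26 is 26^((67+1)/4) = 26^17 mod 67.
Repeated squaring: 26^2≡6, 26^4≡36, 26^8≡23, 26^16≡60 (mod 67).
26^17 = 26^(16+1) ≡ 19 (mod 67).
Check: 19² = 361 ≡ 26 (mod 67). The two roots are 19 and 48.

19, 48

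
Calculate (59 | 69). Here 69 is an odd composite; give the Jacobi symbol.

-1

Reciprocity: 59 ≡ 3 and 69 ≡ 1 (mod 4), so (59/69) = +(69/59).
Reduce top mod 59: now compute (10/59).
Pull out 2: since 59 ≡ 3 (mod 8), (2/59) = -1.
Reciprocity: 5 ≡ 1 and 59 ≡ 3 (mod 4), so (5/59) = +(59/5).
Reduce top mod 5: now compute (4/5).
Pull out 2^2: since 5 ≡ 5 (mod 8), (2/5) = -1, so (2/5)^2 = +1.
Reached (1/5) = 1. Collecting the sign flips along the way, the symbol is -1.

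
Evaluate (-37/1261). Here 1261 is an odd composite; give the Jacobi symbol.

1

First reduce: -37 ≡ 1224 (mod 1261).
Pull out 2^3: since 1261 ≡ 5 (mod 8), (2/1261) = -1, so (2/1261)^3 = -1.
Reciprocity: 153 ≡ 1 and 1261 ≡ 1 (mod 4), so (153/1261) = +(1261/153).
Reduce top mod 153: now compute (37/153).
Reciprocity: 37 ≡ 1 and 153 ≡ 1 (mod 4), so (37/153) = +(153/37).
Reduce top mod 37: now compute (5/37).
Reciprocity: 5 ≡ 1 and 37 ≡ 1 (mod 4), so (5/37) = +(37/5).
Reduce top mod 5: now compute (2/5).
Pull out 2: since 5 ≡ 5 (mod 8), (2/5) = -1.
Reached (1/5) = 1. Collecting the sign flips along the way, the symbol is +1.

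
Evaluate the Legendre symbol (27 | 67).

-1

Euler's criterion: (27/67) ≡ 27^33 (mod 67).
27^2 ≡ 59 (mod 67)
27^4 ≡ 64 (mod 67)
27^8 ≡ 9 (mod 67)
27^16 ≡ 14 (mod 67)
27^32 ≡ 62 (mod 67)
27^33 = 27^(32+1) ≡ 66 (mod 67).
Result is 66 ≡ −1, so (27/67) = −1.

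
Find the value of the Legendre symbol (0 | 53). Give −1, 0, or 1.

0

Top reduces to 0: gcd > 1, so the symbol is 0.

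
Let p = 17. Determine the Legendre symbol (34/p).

0

First reduce: 34 ≡ 0 (mod 17).
Top reduces to 0: gcd > 1, so the symbol is 0.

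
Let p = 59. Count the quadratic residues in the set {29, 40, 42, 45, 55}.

(29/59) = +1 → QR.
(40/59) = -1 → non-residue.
(42/59) = -1 → non-residue.
(45/59) = +1 → QR.
(55/59) = -1 → non-residue.
Total quadratic residues among the 5: 2.

2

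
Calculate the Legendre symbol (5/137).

Reciprocity: 5 ≡ 1 and 137 ≡ 1 (mod 4), so (5/137) = +(137/5).
Reduce top mod 5: now compute (2/5).
Pull out 2: since 5 ≡ 5 (mod 8), (2/5) = -1.
Reached (1/5) = 1. Collecting the sign flips along the way, the symbol is -1.

-1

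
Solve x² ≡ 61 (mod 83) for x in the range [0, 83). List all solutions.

Since 83 ≡ 3 (mod 4), a square root of 61 is 61^((83+1)/4) = 61^21 mod 83.
Repeated squaring: 61^2≡69, 61^4≡30, 61^8≡70, 61^16≡3 (mod 83).
61^21 = 61^(16+4+1) ≡ 12 (mod 83).
Check: 12² = 144 ≡ 61 (mod 83). The two roots are 12 and 71.

12, 71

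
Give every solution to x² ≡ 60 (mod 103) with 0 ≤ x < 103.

Since 103 ≡ 3 (mod 4), a square root of 60 is 60^((103+1)/4) = 60^26 mod 103.
Repeated squaring: 60^2≡98, 60^4≡25, 60^8≡7, 60^16≡49 (mod 103).
60^26 = 60^(16+8+2) ≡ 36 (mod 103).
Check: 36² = 1296 ≡ 60 (mod 103). The two roots are 36 and 67.

36, 67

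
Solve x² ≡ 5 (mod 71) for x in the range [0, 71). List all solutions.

Since 71 ≡ 3 (mod 4), a square root of 5 is 5^((71+1)/4) = 5^18 mod 71.
Repeated squaring: 5^2≡25, 5^4≡57, 5^8≡54, 5^16≡5 (mod 71).
5^18 = 5^(16+2) ≡ 54 (mod 71).
Check: 54² = 2916 ≡ 5 (mod 71). The two roots are 17 and 54.

17, 54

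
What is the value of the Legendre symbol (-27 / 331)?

1

Euler's criterion: (-27/331) ≡ 304^165 (mod 331).
304^2 ≡ 67 (mod 331)
304^4 ≡ 186 (mod 331)
304^8 ≡ 172 (mod 331)
304^16 ≡ 125 (mod 331)
304^32 ≡ 68 (mod 331)
304^64 ≡ 321 (mod 331)
304^128 ≡ 100 (mod 331)
304^165 = 304^(128+32+4+1) ≡ 1 (mod 331).
Result is 1, so (-27/331) = 1.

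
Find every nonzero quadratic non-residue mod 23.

Square k = 1,…,11 (k and 23−k give the same square):
1²=1, 2²=4, 3²=9, 4²=16, 5²≡2, 6²≡13, 7²≡3, 8²≡18, 9²≡12, 10²≡8, 11²≡6 (mod 23).
The residues are {1, 2, 3, 4, 6, 8, 9, 12, 13, 16, 18}; the non-residues are the remaining 11 nonzero classes.

5 7 10 11 14 15 17 19 20 21 22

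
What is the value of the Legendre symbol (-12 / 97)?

1

First reduce: -12 ≡ 85 (mod 97).
Reciprocity: 85 ≡ 1 and 97 ≡ 1 (mod 4), so (85/97) = +(97/85).
Reduce top mod 85: now compute (12/85).
Pull out 2^2: since 85 ≡ 5 (mod 8), (2/85) = -1, so (2/85)^2 = +1.
Reciprocity: 3 ≡ 3 and 85 ≡ 1 (mod 4), so (3/85) = +(85/3).
Reduce top mod 3: now compute (1/3).
Reached (1/3) = 1. Collecting the sign flips along the way, the symbol is +1.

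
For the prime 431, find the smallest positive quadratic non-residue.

7

(2/431) = +1, so 2 is a residue.
(3/431) = +1, so 3 is a residue.
(4/431) = +1, so 4 is a residue.
(5/431) = +1, so 5 is a residue.
(6/431) = +1, so 6 is a residue.
(7/431) = −1, so 7 is the smallest positive non-residue mod 431.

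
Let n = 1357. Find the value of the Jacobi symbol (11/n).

Reciprocity: 11 ≡ 3 and 1357 ≡ 1 (mod 4), so (11/1357) = +(1357/11).
Reduce top mod 11: now compute (4/11).
Pull out 2^2: since 11 ≡ 3 (mod 8), (2/11) = -1, so (2/11)^2 = +1.
Reached (1/11) = 1. Collecting the sign flips along the way, the symbol is +1.

1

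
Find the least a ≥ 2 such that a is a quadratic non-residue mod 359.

(2/359) = +1, so 2 is a residue.
(3/359) = +1, so 3 is a residue.
(4/359) = +1, so 4 is a residue.
(5/359) = +1, so 5 is a residue.
(6/359) = +1, so 6 is a residue.
(7/359) = −1, so 7 is the smallest positive non-residue mod 359.

7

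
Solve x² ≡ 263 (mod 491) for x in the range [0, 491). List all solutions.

212, 279

Since 491 ≡ 3 (mod 4), a square root of 263 is 263^((491+1)/4) = 263^123 mod 491.
Repeated squaring: 263^2≡429, 263^4≡407, 263^8≡182, 263^16≡227, 263^32≡465, 263^64≡185 (mod 491).
263^123 = 263^(64+32+16+8+2+1) ≡ 279 (mod 491).
Check: 279² = 77841 ≡ 263 (mod 491). The two roots are 212 and 279.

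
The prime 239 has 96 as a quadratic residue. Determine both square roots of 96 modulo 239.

88, 151

Since 239 ≡ 3 (mod 4), a square root of 96 is 96^((239+1)/4) = 96^60 mod 239.
Repeated squaring: 96^2≡134, 96^4≡31, 96^8≡5, 96^16≡25, 96^32≡147 (mod 239).
96^60 = 96^(32+16+8+4) ≡ 88 (mod 239).
Check: 88² = 7744 ≡ 96 (mod 239). The two roots are 88 and 151.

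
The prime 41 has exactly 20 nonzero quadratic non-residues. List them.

3 6 7 11 12 13 14 15 17 19 22 24 26 27 28 29 30 34 35 38

Square k = 1,…,20 (k and 41−k give the same square):
1²=1, 2²=4, 3²=9, 4²=16, 5²=25, 6²=36, 7²≡8, 8²≡23, 9²≡40, 10²≡18, 11²≡39, 12²≡21, 13²≡5, 14²≡32, 15²≡20, 16²≡10, 17²≡2, 18²≡37, 19²≡33, 20²≡31 (mod 41).
The residues are {1, 2, 4, 5, 8, 9, 10, 16, 18, 20, 21, 23, 25, 31, 32, 33, 36, 37, 39, 40}; the non-residues are the remaining 20 nonzero classes.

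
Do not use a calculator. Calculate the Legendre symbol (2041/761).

1

First reduce: 2041 ≡ 519 (mod 761).
Reciprocity: 519 ≡ 3 and 761 ≡ 1 (mod 4), so (519/761) = +(761/519).
Reduce top mod 519: now compute (242/519).
Pull out 2: since 519 ≡ 7 (mod 8), (2/519) = +1.
Reciprocity: 121 ≡ 1 and 519 ≡ 3 (mod 4), so (121/519) = +(519/121).
Reduce top mod 121: now compute (35/121).
Reciprocity: 35 ≡ 3 and 121 ≡ 1 (mod 4), so (35/121) = +(121/35).
Reduce top mod 35: now compute (16/35).
Pull out 2^4: since 35 ≡ 3 (mod 8), (2/35) = -1, so (2/35)^4 = +1.
Reached (1/35) = 1. Collecting the sign flips along the way, the symbol is +1.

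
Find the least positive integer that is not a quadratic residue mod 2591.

(2/2591) = +1, so 2 is a residue.
(3/2591) = +1, so 3 is a residue.
(4/2591) = +1, so 4 is a residue.
(5/2591) = +1, so 5 is a residue.
(6/2591) = +1, so 6 is a residue.
(7/2591) = −1, so 7 is the smallest positive non-residue mod 2591.

7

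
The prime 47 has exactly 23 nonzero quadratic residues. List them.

Square k = 1,…,23 (k and 47−k give the same square):
1²=1, 2²=4, 3²=9, 4²=16, 5²=25, 6²=36, 7²≡2, 8²≡17, 9²≡34, 10²≡6, 11²≡27, 12²≡3, 13²≡28, 14²≡8, 15²≡37, 16²≡21, 17²≡7, 18²≡42, 19²≡32, 20²≡24, 21²≡18, 22²≡14, 23²≡12 (mod 47).
So the quadratic residues mod 47 are {1, 2, 3, 4, 6, 7, 8, 9, 12, 14, 16, 17, 18, 21, 24, 25, 27, 28, 32, 34, 36, 37, 42}.

1 2 3 4 6 7 8 9 12 14 16 17 18 21 24 25 27 28 32 34 36 37 42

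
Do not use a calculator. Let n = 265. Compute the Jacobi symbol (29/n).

Reciprocity: 29 ≡ 1 and 265 ≡ 1 (mod 4), so (29/265) = +(265/29).
Reduce top mod 29: now compute (4/29).
Pull out 2^2: since 29 ≡ 5 (mod 8), (2/29) = -1, so (2/29)^2 = +1.
Reached (1/29) = 1. Collecting the sign flips along the way, the symbol is +1.

1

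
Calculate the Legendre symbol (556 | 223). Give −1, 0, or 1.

Euler's criterion: (556/223) ≡ 110^111 (mod 223).
110^2 ≡ 58 (mod 223)
110^4 ≡ 19 (mod 223)
110^8 ≡ 138 (mod 223)
110^16 ≡ 89 (mod 223)
110^32 ≡ 116 (mod 223)
110^64 ≡ 76 (mod 223)
110^111 = 110^(64+32+8+4+2+1) ≡ 1 (mod 223).
Result is 1, so (556/223) = 1.

1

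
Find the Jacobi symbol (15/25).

Reciprocity: 15 ≡ 3 and 25 ≡ 1 (mod 4), so (15/25) = +(25/15).
Reduce top mod 15: now compute (10/15).
Pull out 2: since 15 ≡ 7 (mod 8), (2/15) = +1.
Reciprocity: 5 ≡ 1 and 15 ≡ 3 (mod 4), so (5/15) = +(15/5).
Reduce top mod 5: now compute (0/5).
Top reduces to 0: gcd > 1, so the symbol is 0.

0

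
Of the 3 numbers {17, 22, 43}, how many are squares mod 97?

2

(17/97) = -1 → non-residue.
(22/97) = +1 → QR.
(43/97) = +1 → QR.
Total quadratic residues among the 3: 2.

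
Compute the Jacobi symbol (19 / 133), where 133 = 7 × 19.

Reciprocity: 19 ≡ 3 and 133 ≡ 1 (mod 4), so (19/133) = +(133/19).
Reduce top mod 19: now compute (0/19).
Top reduces to 0: gcd > 1, so the symbol is 0.

0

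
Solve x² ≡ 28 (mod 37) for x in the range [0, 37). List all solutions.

18, 19

37 ≡ 1 (mod 4), so we find a root by search.
Trying successive values, 18² = 324 ≡ 28 (mod 37). The other root is 37 − 18 = 19.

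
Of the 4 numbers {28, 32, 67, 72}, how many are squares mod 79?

(28/79) = -1 → non-residue.
(32/79) = +1 → QR.
(67/79) = +1 → QR.
(72/79) = +1 → QR.
Total quadratic residues among the 4: 3.

3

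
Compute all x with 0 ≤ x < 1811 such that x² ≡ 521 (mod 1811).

Since 1811 ≡ 3 (mod 4), a square root of 521 is 521^((1811+1)/4) = 521^453 mod 1811.
Repeated squaring: 521^2≡1602, 521^4≡217, 521^8≡3, 521^16≡9, 521^32≡81, 521^64≡1128, 521^128≡1062, 521^256≡1402 (mod 1811).
521^453 = 521^(256+128+64+4+1) ≡ 214 (mod 1811).
Check: 214² = 45796 ≡ 521 (mod 1811). The two roots are 214 and 1597.

214, 1597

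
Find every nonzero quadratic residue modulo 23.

1 2 3 4 6 8 9 12 13 16 18

Square k = 1,…,11 (k and 23−k give the same square):
1²=1, 2²=4, 3²=9, 4²=16, 5²≡2, 6²≡13, 7²≡3, 8²≡18, 9²≡12, 10²≡8, 11²≡6 (mod 23).
So the quadratic residues mod 23 are {1, 2, 3, 4, 6, 8, 9, 12, 13, 16, 18}.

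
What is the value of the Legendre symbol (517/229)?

Euler's criterion: (517/229) ≡ 59^114 (mod 229).
59^2 ≡ 46 (mod 229)
59^4 ≡ 55 (mod 229)
59^8 ≡ 48 (mod 229)
59^16 ≡ 14 (mod 229)
59^32 ≡ 196 (mod 229)
59^64 ≡ 173 (mod 229)
59^114 = 59^(64+32+16+2) ≡ 228 (mod 229).
Result is 228 ≡ −1, so (517/229) = −1.

-1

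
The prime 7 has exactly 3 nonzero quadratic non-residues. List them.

Square k = 1,…,3 (k and 7−k give the same square):
1²=1, 2²=4, 3²≡2 (mod 7).
The residues are {1, 2, 4}; the non-residues are the remaining 3 nonzero classes.

3,5,6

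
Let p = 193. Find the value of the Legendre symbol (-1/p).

1

First reduce: -1 ≡ 192 (mod 193).
Pull out 2^6: since 193 ≡ 1 (mod 8), (2/193) = +1, so (2/193)^6 = +1.
Reciprocity: 3 ≡ 3 and 193 ≡ 1 (mod 4), so (3/193) = +(193/3).
Reduce top mod 3: now compute (1/3).
Reached (1/3) = 1. Collecting the sign flips along the way, the symbol is +1.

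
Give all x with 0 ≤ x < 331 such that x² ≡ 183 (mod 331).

Since 331 ≡ 3 (mod 4), a square root of 183 is 183^((331+1)/4) = 183^83 mod 331.
Repeated squaring: 183^2≡58, 183^4≡54, 183^8≡268, 183^16≡328, 183^32≡9, 183^64≡81 (mod 331).
183^83 = 183^(64+16+2+1) ≡ 281 (mod 331).
Check: 281² = 78961 ≡ 183 (mod 331). The two roots are 50 and 281.

50, 281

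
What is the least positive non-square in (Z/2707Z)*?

2

(2/2707) = −1, so 2 is the smallest positive non-residue mod 2707.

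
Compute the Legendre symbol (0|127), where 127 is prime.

0

Top reduces to 0: gcd > 1, so the symbol is 0.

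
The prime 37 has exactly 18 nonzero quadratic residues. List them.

Square k = 1,…,18 (k and 37−k give the same square):
1²=1, 2²=4, 3²=9, 4²=16, 5²=25, 6²=36, 7²≡12, 8²≡27, 9²≡7, 10²≡26, 11²≡10, 12²≡33, 13²≡21, 14²≡11, 15²≡3, 16²≡34, 17²≡30, 18²≡28 (mod 37).
So the quadratic residues mod 37 are {1, 3, 4, 7, 9, 10, 11, 12, 16, 21, 25, 26, 27, 28, 30, 33, 34, 36}.

1 3 4 7 9 10 11 12 16 21 25 26 27 28 30 33 34 36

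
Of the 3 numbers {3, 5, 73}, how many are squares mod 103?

0

(3/103) = -1 → non-residue.
(5/103) = -1 → non-residue.
(73/103) = -1 → non-residue.
Total quadratic residues among the 3: 0.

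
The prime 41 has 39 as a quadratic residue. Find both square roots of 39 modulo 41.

41 ≡ 1 (mod 4), so we find a root by search.
Trying successive values, 11² = 121 ≡ 39 (mod 41). The other root is 41 − 11 = 30.

11, 30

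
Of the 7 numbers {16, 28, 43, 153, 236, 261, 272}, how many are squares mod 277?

(16/277) = +1 → QR.
(28/277) = +1 → QR.
(43/277) = -1 → non-residue.
(153/277) = -1 → non-residue.
(236/277) = +1 → QR.
(261/277) = +1 → QR.
(272/277) = -1 → non-residue.
Total quadratic residues among the 7: 4.

4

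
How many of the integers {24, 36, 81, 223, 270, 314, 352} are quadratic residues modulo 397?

4

(24/397) = -1 → non-residue.
(36/397) = +1 → QR.
(81/397) = +1 → QR.
(223/397) = -1 → non-residue.
(270/397) = +1 → QR.
(314/397) = +1 → QR.
(352/397) = -1 → non-residue.
Total quadratic residues among the 7: 4.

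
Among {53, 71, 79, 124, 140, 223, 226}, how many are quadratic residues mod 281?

(53/281) = +1 → QR.
(71/281) = -1 → non-residue.
(79/281) = +1 → QR.
(124/281) = +1 → QR.
(140/281) = +1 → QR.
(223/281) = +1 → QR.
(226/281) = -1 → non-residue.
Total quadratic residues among the 7: 5.

5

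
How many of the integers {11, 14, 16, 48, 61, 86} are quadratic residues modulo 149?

(11/149) = -1 → non-residue.
(14/149) = -1 → non-residue.
(16/149) = +1 → QR.
(48/149) = -1 → non-residue.
(61/149) = +1 → QR.
(86/149) = +1 → QR.
Total quadratic residues among the 6: 3.

3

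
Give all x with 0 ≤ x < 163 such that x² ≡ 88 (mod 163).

67, 96

Since 163 ≡ 3 (mod 4), a square root of 88 is 88^((163+1)/4) = 88^41 mod 163.
Repeated squaring: 88^2≡83, 88^4≡43, 88^8≡56, 88^16≡39, 88^32≡54 (mod 163).
88^41 = 88^(32+8+1) ≡ 96 (mod 163).
Check: 96² = 9216 ≡ 88 (mod 163). The two roots are 67 and 96.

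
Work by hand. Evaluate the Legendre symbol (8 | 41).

1

Pull out 2^3: since 41 ≡ 1 (mod 8), (2/41) = +1, so (2/41)^3 = +1.
Reached (1/41) = 1. Collecting the sign flips along the way, the symbol is +1.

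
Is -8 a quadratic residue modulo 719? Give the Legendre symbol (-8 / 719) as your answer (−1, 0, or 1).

First reduce: -8 ≡ 711 (mod 719).
Reciprocity: 711 ≡ 3 and 719 ≡ 3 (mod 4), so (711/719) = −(719/711).
Reduce top mod 711: now compute (8/711).
Pull out 2^3: since 711 ≡ 7 (mod 8), (2/711) = +1, so (2/711)^3 = +1.
Reached (1/711) = 1. Collecting the sign flips along the way, the symbol is -1.

-1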